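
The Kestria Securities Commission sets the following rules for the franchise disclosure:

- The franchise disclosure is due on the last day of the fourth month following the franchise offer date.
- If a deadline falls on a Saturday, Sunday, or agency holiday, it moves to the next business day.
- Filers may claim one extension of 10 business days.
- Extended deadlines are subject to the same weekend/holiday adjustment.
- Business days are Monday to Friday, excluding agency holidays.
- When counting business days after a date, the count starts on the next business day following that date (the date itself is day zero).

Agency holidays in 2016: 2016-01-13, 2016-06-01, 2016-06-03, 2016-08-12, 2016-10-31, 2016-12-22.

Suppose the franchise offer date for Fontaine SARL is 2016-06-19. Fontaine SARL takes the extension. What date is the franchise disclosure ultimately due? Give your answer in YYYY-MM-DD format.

2016-11-15

4 months after 2016-06-19 falls in October 2016; the last day of that month is 2016-10-31.
2016-10-31 is a listed holiday; the next business day is 2016-11-01 (Tuesday).
Counting 10 further business days from 2016-11-01 reaches 2016-11-15.
2016-11-15 (Tuesday) is already a business day.
Final deadline: 2016-11-15.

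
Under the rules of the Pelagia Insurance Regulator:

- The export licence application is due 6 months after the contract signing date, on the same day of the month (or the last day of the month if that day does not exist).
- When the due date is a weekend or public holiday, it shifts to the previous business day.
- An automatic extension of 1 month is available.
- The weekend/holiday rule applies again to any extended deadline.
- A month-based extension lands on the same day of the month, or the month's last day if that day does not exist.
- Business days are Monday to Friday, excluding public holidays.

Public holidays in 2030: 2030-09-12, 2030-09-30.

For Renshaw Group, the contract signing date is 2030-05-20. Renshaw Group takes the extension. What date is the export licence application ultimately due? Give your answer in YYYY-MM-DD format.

6 months from 2030-05-20 is 2030-11-20.
2030-11-20 falls on a Wednesday, which is a business day, so no adjustment is needed.
Add 1 month to 2030-11-20: 2030-12-20.
2030-12-20 is a Friday and not a listed holiday, so it stands.
Final deadline: 2030-12-20.

2030-12-20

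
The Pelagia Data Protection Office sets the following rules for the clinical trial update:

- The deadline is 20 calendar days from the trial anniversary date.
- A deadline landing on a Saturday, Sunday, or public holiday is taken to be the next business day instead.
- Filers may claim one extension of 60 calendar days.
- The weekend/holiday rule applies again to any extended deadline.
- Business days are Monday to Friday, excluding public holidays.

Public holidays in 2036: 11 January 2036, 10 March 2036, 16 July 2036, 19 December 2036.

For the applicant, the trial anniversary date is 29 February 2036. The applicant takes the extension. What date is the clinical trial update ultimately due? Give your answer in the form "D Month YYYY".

20 calendar days after 29 February 2036 is 20 March 2036.
20 March 2036 is a Thursday and not a listed holiday, so it stands.
With the 60-day extension, 20 March 2036 becomes 19 May 2036.
19 May 2036 falls on a Monday, which is a business day, so no adjustment is needed.
So the filing is due 19 May 2036.

19 May 2036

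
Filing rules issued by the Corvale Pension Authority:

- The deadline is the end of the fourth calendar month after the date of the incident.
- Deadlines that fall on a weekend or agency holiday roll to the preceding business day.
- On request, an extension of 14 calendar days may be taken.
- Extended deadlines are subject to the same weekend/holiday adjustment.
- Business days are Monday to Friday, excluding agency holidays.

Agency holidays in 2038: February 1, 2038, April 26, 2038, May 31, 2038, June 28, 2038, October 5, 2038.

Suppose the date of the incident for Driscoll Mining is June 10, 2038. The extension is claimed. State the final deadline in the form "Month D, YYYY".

The fourth month after June 10, 2038 is October 2038, whose last day is October 31, 2038.
October 31, 2038 is a Sunday, so it moves to the preceding business day, October 29, 2038 (Friday).
The 14-calendar-day extension moves the deadline from October 29, 2038 to November 12, 2038.
November 12, 2038 falls on a Friday, which is a business day, so no adjustment is needed.
Deadline: November 12, 2038.

November 12, 2038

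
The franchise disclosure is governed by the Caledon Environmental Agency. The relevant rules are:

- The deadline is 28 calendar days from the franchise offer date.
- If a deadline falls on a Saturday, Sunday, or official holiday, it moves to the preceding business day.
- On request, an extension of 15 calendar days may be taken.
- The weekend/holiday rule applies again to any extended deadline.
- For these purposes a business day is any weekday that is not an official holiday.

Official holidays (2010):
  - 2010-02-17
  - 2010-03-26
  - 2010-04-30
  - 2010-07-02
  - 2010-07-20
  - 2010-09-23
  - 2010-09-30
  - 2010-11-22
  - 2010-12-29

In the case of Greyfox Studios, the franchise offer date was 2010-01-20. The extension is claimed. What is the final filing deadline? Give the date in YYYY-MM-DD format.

28 calendar days after 2010-01-20 is 2010-02-17.
Because 2010-02-17 is a listed holiday, the deadline becomes 2010-02-16 (Tuesday).
The 15-calendar-day extension moves the deadline from 2010-02-16 to 2010-03-03.
2010-03-03 (Wednesday) is already a business day.
Final deadline: 2010-03-03.

2010-03-03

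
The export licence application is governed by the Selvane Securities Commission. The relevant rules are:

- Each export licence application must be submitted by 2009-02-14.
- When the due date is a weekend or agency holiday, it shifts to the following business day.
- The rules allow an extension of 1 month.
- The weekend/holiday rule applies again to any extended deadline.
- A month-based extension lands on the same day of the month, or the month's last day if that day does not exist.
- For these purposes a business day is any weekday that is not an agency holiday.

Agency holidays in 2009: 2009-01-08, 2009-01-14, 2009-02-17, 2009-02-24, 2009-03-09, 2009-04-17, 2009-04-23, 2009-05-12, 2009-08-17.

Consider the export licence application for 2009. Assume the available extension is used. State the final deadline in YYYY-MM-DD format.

Start from the fixed due date, 2009-02-14.
2009-02-14 falls on a Saturday. Rolling to the next business day gives 2009-02-16, a Monday.
The 1 month extension carries 2009-02-16 to 2009-03-16.
Since 2009-03-16 is a Monday and not a holiday, the date is unchanged.
Deadline: 2009-03-16.

2009-03-16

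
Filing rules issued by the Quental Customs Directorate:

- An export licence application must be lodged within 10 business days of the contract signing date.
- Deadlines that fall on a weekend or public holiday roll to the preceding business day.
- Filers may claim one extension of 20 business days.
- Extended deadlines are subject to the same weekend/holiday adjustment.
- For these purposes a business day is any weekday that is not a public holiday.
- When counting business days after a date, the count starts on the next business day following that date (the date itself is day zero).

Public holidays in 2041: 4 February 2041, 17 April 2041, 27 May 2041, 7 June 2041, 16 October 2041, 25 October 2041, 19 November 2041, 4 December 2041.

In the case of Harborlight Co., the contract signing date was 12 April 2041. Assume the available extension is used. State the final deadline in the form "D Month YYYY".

10 business days after 12 April 2041, excluding weekends and holidays, is 29 April 2041.
Since 29 April 2041 is a Monday and not a holiday, the date is unchanged.
The 20-business-day extension runs from 29 April 2041 to 28 May 2041.
28 May 2041 (Tuesday) is already a business day.
So the filing is due 28 May 2041.

28 May 2041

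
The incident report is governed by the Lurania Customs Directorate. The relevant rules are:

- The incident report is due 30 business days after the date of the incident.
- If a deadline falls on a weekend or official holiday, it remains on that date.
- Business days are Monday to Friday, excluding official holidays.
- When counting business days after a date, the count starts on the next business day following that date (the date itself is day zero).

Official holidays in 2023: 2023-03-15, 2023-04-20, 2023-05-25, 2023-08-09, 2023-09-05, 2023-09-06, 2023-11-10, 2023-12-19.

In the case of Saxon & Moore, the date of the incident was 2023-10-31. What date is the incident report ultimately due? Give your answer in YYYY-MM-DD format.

2023-12-13

Counting 30 business days after 2023-10-31 (skipping weekends and listed holidays) reaches 2023-12-13.
2023-12-13 falls on a Wednesday. The rules make no weekend/holiday allowance, so it remains 2023-12-13.
So the filing is due 2023-12-13.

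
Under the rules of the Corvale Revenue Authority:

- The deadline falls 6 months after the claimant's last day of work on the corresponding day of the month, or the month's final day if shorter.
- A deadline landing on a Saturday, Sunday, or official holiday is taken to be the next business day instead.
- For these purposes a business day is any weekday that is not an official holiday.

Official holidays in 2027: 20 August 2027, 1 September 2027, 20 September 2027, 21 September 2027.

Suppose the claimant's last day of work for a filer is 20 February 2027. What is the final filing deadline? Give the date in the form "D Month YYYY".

23 August 2027

6 months after 20 February 2027, on the same day of the month, is 20 August 2027.
20 August 2027 is a listed holiday; the next business day is 23 August 2027 (Monday).
Deadline: 23 August 2027.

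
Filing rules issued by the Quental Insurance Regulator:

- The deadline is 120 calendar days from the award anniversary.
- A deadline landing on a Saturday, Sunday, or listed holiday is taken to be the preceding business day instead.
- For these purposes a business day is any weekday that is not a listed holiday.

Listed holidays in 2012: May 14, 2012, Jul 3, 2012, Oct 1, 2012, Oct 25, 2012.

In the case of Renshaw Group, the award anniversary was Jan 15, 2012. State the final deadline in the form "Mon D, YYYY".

May 11, 2012

Trigger date Jan 15, 2012 + 120 calendar days = May 14, 2012.
May 14, 2012 falls on a listed holiday. Rolling to the preceding business day gives May 11, 2012, a Friday.
The final due date is May 11, 2012.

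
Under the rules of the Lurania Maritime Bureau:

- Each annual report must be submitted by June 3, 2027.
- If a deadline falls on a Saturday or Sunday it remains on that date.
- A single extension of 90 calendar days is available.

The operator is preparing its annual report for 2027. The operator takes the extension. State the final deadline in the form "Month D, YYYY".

The statutory due date is June 3, 2027.
No adjustment is made for weekends or holidays, so June 3, 2027 stands.
Add the 90 calendar-day extension to June 3, 2027: September 1, 2027.
No adjustment is made for weekends or holidays, so September 1, 2027 stands.
Deadline: September 1, 2027.

September 1, 2027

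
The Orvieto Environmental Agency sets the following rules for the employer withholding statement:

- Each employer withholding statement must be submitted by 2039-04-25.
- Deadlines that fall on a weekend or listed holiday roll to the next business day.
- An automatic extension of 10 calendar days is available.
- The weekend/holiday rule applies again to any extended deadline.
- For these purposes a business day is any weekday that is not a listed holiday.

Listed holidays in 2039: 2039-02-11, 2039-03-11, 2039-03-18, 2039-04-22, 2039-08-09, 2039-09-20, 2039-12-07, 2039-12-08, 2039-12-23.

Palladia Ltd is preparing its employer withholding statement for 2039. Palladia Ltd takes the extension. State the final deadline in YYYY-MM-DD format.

2039-05-05

The statutory due date is 2039-04-25.
2039-04-25 is a Monday and not a listed holiday, so it stands.
Applying the 10-calendar-day extension: 2039-04-25 + 10 days = 2039-05-05.
Since 2039-05-05 is a Thursday and not a holiday, the date is unchanged.
The final due date is 2039-05-05.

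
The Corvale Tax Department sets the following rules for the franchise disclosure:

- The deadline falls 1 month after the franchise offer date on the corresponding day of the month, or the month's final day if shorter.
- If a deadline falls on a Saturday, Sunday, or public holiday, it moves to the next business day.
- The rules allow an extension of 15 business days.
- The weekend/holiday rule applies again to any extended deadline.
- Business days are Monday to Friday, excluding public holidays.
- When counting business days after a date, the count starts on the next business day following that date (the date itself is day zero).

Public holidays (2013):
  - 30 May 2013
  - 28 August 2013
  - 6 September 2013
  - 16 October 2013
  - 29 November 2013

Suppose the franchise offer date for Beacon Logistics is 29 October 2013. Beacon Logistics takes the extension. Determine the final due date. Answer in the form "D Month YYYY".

23 December 2013

1 month after 29 October 2013, on the same day of the month, is 29 November 2013.
Because 29 November 2013 is a listed holiday, the deadline becomes 2 December 2013 (Monday).
Counting 15 further business days from 2 December 2013 reaches 23 December 2013.
23 December 2013 falls on a Monday, which is a business day, so no adjustment is needed.
Final deadline: 23 December 2013.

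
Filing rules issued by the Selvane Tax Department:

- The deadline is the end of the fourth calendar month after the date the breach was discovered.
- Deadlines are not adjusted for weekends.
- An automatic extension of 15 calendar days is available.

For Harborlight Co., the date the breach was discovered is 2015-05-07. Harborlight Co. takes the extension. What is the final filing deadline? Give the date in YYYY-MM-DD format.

2015-10-15

4 months after 2015-05-07 falls in September 2015; the last day of that month is 2015-09-30.
2015-09-30 is a Wednesday; no weekend or holiday adjustment applies.
Add the 15 calendar-day extension to 2015-09-30: 2015-10-15.
No adjustment is made for weekends or holidays, so 2015-10-15 stands.
The final due date is 2015-10-15.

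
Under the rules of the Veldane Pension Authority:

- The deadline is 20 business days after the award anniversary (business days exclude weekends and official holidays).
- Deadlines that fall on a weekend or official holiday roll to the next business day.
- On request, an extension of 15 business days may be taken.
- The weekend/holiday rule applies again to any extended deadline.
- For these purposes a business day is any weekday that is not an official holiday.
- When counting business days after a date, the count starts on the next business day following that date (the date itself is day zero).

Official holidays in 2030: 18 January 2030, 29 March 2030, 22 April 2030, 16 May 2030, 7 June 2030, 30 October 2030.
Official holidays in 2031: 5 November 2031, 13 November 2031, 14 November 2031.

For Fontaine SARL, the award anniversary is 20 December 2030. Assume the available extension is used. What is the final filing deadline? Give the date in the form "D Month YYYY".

7 February 2031

Starting the day after 20 December 2030 and counting 20 business days lands on 17 January 2031.
17 January 2031 falls on a Friday, which is a business day, so no adjustment is needed.
Counting 15 further business days from 17 January 2031 reaches 7 February 2031.
7 February 2031 is a Friday and not a listed holiday, so it stands.
The final due date is 7 February 2031.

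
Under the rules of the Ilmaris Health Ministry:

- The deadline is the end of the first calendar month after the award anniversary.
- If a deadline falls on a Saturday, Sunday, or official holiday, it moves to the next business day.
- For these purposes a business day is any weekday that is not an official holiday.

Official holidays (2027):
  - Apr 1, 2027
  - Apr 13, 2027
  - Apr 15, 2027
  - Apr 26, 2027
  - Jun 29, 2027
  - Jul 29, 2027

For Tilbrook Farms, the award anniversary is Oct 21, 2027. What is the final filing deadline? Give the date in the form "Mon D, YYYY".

Nov 30, 2027

1 month after Oct 21, 2027 falls in November 2027; the last day of that month is Nov 30, 2027.
Nov 30, 2027 (Tuesday) is already a business day.
Final deadline: Nov 30, 2027.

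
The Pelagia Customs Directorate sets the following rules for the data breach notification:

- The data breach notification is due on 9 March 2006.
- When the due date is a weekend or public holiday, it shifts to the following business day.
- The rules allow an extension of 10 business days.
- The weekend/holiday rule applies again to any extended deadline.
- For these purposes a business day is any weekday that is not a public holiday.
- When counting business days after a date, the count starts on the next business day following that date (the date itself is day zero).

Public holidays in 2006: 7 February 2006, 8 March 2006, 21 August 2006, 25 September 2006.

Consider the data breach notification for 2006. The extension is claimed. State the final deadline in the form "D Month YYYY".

23 March 2006

The stated deadline is 9 March 2006.
9 March 2006 is a Thursday and not a listed holiday, so it stands.
The 10-business-day extension runs from 9 March 2006 to 23 March 2006.
23 March 2006 (Thursday) is already a business day.
Deadline: 23 March 2006.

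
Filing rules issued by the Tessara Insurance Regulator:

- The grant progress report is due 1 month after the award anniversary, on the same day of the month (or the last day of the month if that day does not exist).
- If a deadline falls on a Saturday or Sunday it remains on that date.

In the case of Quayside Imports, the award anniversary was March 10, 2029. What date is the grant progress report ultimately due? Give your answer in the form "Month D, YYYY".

1 month from March 10, 2029 is April 10, 2029.
April 10, 2029 is a Tuesday; no weekend or holiday adjustment applies.
The final due date is April 10, 2029.

April 10, 2029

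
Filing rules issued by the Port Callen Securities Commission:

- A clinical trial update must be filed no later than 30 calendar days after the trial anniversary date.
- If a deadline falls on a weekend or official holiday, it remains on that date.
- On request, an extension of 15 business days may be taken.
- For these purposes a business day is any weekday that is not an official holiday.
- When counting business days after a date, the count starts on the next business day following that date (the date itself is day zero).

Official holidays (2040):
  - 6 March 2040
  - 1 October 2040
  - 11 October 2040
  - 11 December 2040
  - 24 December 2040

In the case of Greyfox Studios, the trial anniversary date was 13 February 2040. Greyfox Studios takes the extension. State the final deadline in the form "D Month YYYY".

4 April 2040

Trigger date 13 February 2040 + 30 calendar days = 14 March 2040.
14 March 2040 is a Wednesday; no weekend or holiday adjustment applies.
The 15-business-day extension runs from 14 March 2040 to 4 April 2040.
4 April 2040 is a Wednesday; no weekend or holiday adjustment applies.
Final deadline: 4 April 2040.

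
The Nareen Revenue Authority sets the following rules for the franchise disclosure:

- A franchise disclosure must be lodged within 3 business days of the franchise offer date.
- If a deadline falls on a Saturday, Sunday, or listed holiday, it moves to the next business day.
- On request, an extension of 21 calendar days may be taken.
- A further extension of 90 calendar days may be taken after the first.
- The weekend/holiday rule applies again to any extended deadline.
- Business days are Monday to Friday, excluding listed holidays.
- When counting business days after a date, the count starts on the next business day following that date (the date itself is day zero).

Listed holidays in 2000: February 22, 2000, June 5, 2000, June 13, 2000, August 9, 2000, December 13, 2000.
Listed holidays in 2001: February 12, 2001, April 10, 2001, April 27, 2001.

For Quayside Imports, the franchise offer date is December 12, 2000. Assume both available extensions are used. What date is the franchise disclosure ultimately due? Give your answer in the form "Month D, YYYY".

Counting 3 business days after December 12, 2000 (skipping weekends and listed holidays) reaches December 18, 2000.
December 18, 2000 falls on a Monday, which is a business day, so no adjustment is needed.
The 21-calendar-day extension moves the deadline from December 18, 2000 to January 8, 2001.
January 8, 2001 falls on a Monday, which is a business day, so no adjustment is needed.
With the 90-day extension, January 8, 2001 becomes April 8, 2001.
April 8, 2001 falls on a Sunday. Rolling to the next business day gives April 9, 2001, a Monday.
Deadline: April 9, 2001.

April 9, 2001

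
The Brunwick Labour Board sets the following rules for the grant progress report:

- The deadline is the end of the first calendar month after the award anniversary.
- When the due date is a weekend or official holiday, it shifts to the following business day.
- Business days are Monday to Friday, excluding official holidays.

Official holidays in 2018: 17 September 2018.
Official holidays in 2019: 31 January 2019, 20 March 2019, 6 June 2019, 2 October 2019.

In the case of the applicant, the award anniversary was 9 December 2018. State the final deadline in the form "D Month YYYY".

1 February 2019

The first month after 9 December 2018 is January 2019, whose last day is 31 January 2019.
31 January 2019 is a listed holiday, so it moves to the next business day, 1 February 2019 (Friday).
The final due date is 1 February 2019.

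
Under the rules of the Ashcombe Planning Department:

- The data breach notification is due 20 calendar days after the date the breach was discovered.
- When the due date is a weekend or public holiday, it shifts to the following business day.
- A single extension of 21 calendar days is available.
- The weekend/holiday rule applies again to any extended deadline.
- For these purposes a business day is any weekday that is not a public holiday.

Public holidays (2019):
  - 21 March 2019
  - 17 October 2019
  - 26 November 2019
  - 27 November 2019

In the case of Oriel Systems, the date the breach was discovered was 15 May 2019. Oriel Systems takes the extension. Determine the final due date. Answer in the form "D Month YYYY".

Adding 20 calendar days to 15 May 2019 gives 4 June 2019.
Since 4 June 2019 is a Tuesday and not a holiday, the date is unchanged.
Applying the 21-calendar-day extension: 4 June 2019 + 21 days = 25 June 2019.
25 June 2019 is a Tuesday and not a listed holiday, so it stands.
Deadline: 25 June 2019.

25 June 2019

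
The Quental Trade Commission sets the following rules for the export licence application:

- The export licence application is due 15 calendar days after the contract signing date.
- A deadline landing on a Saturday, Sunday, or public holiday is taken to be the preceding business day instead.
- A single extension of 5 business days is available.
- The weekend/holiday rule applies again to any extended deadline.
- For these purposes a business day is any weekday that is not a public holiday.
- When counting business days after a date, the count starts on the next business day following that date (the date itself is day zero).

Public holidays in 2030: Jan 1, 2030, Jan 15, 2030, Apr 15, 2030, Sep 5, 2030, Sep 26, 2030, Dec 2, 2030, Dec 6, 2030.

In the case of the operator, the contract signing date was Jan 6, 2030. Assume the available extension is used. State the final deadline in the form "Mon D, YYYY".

15 calendar days after Jan 6, 2030 is Jan 21, 2030.
Jan 21, 2030 (Monday) is already a business day.
Counting 5 further business days from Jan 21, 2030 reaches Jan 28, 2030.
Since Jan 28, 2030 is a Monday and not a holiday, the date is unchanged.
Final deadline: Jan 28, 2030.

Jan 28, 2030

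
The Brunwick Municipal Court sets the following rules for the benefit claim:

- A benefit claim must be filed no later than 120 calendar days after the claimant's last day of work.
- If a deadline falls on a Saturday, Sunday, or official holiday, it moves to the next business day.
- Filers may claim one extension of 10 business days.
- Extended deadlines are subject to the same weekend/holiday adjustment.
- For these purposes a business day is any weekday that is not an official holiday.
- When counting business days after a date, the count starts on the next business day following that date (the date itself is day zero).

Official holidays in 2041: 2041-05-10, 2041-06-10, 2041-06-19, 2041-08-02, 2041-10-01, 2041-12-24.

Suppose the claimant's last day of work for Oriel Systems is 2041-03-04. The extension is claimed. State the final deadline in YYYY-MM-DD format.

2041-07-16

Trigger date 2041-03-04 + 120 calendar days = 2041-07-02.
Since 2041-07-02 is a Tuesday and not a holiday, the date is unchanged.
Counting 10 further business days from 2041-07-02 reaches 2041-07-16.
2041-07-16 is a Tuesday and not a listed holiday, so it stands.
Deadline: 2041-07-16.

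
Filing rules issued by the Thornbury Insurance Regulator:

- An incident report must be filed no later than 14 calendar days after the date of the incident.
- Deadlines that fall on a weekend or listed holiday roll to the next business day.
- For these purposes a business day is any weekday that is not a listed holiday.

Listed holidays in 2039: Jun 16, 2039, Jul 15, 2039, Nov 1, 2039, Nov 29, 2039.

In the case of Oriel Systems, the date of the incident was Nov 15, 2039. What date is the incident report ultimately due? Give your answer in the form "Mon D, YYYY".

Nov 30, 2039

14 calendar days after Nov 15, 2039 is Nov 29, 2039.
Nov 29, 2039 is a listed holiday; the next business day is Nov 30, 2039 (Wednesday).
So the filing is due Nov 30, 2039.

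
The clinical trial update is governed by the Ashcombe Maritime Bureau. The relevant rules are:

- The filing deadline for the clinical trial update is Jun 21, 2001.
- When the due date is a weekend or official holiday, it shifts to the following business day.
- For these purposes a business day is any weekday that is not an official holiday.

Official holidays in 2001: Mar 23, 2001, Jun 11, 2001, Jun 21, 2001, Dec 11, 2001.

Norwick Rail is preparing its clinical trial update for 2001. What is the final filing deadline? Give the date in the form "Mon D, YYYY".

The stated deadline is Jun 21, 2001.
Because Jun 21, 2001 is a listed holiday, the deadline becomes Jun 22, 2001 (Friday).
Deadline: Jun 22, 2001.

Jun 22, 2001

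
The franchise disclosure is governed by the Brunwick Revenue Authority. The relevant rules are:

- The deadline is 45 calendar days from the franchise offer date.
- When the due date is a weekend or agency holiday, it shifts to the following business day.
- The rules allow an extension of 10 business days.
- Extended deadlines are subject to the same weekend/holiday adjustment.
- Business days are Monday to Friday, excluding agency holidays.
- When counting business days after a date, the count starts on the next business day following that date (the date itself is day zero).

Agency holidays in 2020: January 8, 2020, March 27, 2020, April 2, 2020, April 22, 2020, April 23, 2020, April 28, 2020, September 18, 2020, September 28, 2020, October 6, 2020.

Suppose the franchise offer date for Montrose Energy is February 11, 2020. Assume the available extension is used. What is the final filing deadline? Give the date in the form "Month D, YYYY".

April 14, 2020

Adding 45 calendar days to February 11, 2020 gives March 27, 2020.
March 27, 2020 falls on a listed holiday. Rolling to the next business day gives March 30, 2020, a Monday.
The 10-business-day extension runs from March 30, 2020 to April 14, 2020.
April 14, 2020 is a Tuesday and not a listed holiday, so it stands.
So the filing is due April 14, 2020.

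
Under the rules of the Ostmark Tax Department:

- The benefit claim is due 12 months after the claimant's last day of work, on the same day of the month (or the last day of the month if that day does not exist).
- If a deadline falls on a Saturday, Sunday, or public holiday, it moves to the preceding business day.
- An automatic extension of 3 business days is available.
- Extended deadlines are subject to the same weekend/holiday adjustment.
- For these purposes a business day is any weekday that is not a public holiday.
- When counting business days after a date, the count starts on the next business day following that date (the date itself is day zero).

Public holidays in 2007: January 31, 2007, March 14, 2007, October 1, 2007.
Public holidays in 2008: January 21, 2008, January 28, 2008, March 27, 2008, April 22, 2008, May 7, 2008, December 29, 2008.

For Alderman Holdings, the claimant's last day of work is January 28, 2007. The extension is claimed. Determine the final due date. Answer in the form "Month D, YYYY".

12 months from January 28, 2007 is January 28, 2008.
Because January 28, 2008 is a listed holiday, the deadline becomes January 25, 2008 (Friday).
The 3-business-day extension runs from January 25, 2008 to January 31, 2008.
January 31, 2008 falls on a Thursday, which is a business day, so no adjustment is needed.
Deadline: January 31, 2008.

January 31, 2008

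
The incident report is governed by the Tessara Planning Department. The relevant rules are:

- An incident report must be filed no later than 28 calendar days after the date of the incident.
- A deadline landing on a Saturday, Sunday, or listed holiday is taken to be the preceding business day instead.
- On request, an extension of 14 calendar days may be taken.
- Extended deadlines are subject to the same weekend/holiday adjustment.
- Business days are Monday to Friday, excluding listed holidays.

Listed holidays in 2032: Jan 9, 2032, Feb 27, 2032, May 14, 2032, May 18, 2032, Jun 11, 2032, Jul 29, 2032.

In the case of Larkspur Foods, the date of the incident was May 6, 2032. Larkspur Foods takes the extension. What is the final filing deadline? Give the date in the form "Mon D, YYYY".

Adding 28 calendar days to May 6, 2032 gives Jun 3, 2032.
Since Jun 3, 2032 is a Thursday and not a holiday, the date is unchanged.
The 14-calendar-day extension moves the deadline from Jun 3, 2032 to Jun 17, 2032.
Jun 17, 2032 is a Thursday and not a listed holiday, so it stands.
So the filing is due Jun 17, 2032.

Jun 17, 2032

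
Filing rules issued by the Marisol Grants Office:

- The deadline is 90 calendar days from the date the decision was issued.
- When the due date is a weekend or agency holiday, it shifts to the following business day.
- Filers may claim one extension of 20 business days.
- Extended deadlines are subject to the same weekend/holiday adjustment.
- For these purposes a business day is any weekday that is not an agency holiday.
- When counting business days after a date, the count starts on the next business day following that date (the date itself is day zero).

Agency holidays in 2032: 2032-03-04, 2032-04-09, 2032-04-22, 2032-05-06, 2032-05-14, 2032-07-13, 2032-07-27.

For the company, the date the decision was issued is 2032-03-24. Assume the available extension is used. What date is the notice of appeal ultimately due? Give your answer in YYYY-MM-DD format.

2032-07-21

From 2032-03-24, 90 calendar days later is 2032-06-22.
2032-06-22 (Tuesday) is already a business day.
The 20-business-day extension runs from 2032-06-22 to 2032-07-21.
2032-07-21 (Wednesday) is already a business day.
So the filing is due 2032-07-21.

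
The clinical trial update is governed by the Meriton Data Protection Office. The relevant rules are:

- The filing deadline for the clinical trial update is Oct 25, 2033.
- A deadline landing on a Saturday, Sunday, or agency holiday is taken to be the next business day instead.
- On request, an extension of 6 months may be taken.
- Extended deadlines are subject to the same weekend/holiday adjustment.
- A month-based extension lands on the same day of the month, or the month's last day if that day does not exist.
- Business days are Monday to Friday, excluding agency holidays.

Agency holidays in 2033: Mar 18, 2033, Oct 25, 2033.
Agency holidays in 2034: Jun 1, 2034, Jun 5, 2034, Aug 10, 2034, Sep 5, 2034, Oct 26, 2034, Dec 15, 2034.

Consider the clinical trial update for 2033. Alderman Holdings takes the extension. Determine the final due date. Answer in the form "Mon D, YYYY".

Start from the fixed due date, Oct 25, 2033.
Because Oct 25, 2033 is a listed holiday, the deadline becomes Oct 26, 2033 (Wednesday).
The 6 months extension carries Oct 26, 2033 to Apr 26, 2034.
Apr 26, 2034 is a Wednesday and not a listed holiday, so it stands.
Deadline: Apr 26, 2034.

Apr 26, 2034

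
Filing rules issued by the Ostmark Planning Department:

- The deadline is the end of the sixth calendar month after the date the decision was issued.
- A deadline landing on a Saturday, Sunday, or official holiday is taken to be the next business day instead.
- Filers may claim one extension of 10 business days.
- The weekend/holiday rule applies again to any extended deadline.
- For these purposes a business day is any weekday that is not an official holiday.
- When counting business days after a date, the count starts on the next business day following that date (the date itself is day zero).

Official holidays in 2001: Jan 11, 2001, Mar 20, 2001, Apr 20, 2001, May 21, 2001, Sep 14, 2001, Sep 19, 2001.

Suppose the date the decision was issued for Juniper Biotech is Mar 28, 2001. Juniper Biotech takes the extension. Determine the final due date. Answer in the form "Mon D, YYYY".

6 months after Mar 28, 2001 falls in September 2001; the last day of that month is Sep 30, 2001.
Because Sep 30, 2001 is a Sunday, the deadline becomes Oct 1, 2001 (Monday).
Counting 10 further business days from Oct 1, 2001 reaches Oct 15, 2001.
Since Oct 15, 2001 is a Monday and not a holiday, the date is unchanged.
Final deadline: Oct 15, 2001.

Oct 15, 2001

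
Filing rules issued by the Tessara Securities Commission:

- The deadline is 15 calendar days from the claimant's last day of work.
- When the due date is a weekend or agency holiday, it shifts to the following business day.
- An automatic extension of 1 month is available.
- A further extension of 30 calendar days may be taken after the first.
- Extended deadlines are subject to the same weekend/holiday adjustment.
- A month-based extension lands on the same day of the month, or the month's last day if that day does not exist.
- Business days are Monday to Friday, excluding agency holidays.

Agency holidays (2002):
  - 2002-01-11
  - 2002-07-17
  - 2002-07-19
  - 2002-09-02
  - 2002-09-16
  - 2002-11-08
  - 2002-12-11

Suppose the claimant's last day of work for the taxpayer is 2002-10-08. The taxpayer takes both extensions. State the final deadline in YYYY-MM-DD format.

2002-12-25

From 2002-10-08, 15 calendar days later is 2002-10-23.
2002-10-23 is a Wednesday and not a listed holiday, so it stands.
Applying the 1 month extension: 1 month after 2002-10-23 is 2002-11-23.
2002-11-23 is a Saturday; the next business day is 2002-11-25 (Monday).
The 30-calendar-day extension moves the deadline from 2002-11-25 to 2002-12-25.
2002-12-25 is a Wednesday and not a listed holiday, so it stands.
Final deadline: 2002-12-25.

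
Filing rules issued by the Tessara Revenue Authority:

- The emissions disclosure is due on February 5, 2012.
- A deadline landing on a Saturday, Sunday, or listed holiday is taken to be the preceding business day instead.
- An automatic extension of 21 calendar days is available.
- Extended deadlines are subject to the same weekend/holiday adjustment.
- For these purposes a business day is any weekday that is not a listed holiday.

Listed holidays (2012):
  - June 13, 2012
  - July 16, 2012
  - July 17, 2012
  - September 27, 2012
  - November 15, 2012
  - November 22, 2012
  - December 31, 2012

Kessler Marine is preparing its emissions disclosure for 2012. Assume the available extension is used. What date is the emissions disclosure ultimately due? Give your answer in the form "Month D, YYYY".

Start from the fixed due date, February 5, 2012.
Because February 5, 2012 is a Sunday, the deadline becomes February 3, 2012 (Friday).
Applying the 21-calendar-day extension: February 3, 2012 + 21 days = February 24, 2012.
February 24, 2012 is a Friday and not a listed holiday, so it stands.
The final due date is February 24, 2012.

February 24, 2012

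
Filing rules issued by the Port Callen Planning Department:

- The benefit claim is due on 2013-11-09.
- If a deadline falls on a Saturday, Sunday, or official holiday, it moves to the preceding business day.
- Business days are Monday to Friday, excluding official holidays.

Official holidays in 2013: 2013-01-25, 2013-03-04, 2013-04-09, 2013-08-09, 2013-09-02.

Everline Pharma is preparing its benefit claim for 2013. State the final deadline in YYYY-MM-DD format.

2013-11-08

The stated deadline is 2013-11-09.
2013-11-09 is a Saturday; the preceding business day is 2013-11-08 (Friday).
So the filing is due 2013-11-08.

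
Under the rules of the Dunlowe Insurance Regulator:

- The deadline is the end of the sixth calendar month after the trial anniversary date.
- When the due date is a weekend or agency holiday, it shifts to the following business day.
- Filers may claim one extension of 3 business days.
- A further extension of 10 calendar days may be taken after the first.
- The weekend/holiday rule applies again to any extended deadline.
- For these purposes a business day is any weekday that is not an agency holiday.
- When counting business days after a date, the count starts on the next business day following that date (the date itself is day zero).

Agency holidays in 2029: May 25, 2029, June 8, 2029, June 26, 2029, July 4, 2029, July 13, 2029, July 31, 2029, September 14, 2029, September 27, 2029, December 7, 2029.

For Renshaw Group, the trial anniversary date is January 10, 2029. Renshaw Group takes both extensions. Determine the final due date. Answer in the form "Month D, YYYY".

August 16, 2029

6 months after January 10, 2029 falls in July 2029; the last day of that month is July 31, 2029.
July 31, 2029 is a listed holiday; the next business day is August 1, 2029 (Wednesday).
Counting 3 further business days from August 1, 2029 reaches August 6, 2029.
Since August 6, 2029 is a Monday and not a holiday, the date is unchanged.
Applying the 10-calendar-day extension: August 6, 2029 + 10 days = August 16, 2029.
August 16, 2029 falls on a Thursday, which is a business day, so no adjustment is needed.
The final due date is August 16, 2029.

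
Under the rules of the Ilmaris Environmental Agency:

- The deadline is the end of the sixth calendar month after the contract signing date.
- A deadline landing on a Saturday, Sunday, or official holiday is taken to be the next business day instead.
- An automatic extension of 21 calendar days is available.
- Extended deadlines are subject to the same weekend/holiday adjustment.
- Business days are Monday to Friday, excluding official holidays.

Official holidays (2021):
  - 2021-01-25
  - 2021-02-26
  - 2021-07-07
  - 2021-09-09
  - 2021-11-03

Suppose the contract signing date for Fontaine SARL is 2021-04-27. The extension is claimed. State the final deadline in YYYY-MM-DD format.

6 months after 2021-04-27 falls in October 2021; the last day of that month is 2021-10-31.
2021-10-31 falls on a Sunday. Rolling to the next business day gives 2021-11-01, a Monday.
With the 21-day extension, 2021-11-01 becomes 2021-11-22.
Since 2021-11-22 is a Monday and not a holiday, the date is unchanged.
So the filing is due 2021-11-22.

2021-11-22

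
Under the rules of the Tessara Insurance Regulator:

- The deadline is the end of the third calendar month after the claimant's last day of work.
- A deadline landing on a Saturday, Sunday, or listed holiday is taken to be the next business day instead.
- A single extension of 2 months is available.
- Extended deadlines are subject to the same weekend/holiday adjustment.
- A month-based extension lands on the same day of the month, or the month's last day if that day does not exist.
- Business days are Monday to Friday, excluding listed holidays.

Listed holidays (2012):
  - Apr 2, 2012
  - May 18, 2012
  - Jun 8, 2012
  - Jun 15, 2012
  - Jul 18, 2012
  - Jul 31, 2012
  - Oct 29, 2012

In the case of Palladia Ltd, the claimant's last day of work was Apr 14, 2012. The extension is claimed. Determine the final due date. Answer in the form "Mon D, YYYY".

Oct 1, 2012

3 months after Apr 14, 2012 is July 2012; that month ends on Jul 31, 2012.
Jul 31, 2012 is a listed holiday; the next business day is Aug 1, 2012 (Wednesday).
Applying the 2 months extension: 2 months after Aug 1, 2012 is Oct 1, 2012.
Oct 1, 2012 (Monday) is already a business day.
So the filing is due Oct 1, 2012.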